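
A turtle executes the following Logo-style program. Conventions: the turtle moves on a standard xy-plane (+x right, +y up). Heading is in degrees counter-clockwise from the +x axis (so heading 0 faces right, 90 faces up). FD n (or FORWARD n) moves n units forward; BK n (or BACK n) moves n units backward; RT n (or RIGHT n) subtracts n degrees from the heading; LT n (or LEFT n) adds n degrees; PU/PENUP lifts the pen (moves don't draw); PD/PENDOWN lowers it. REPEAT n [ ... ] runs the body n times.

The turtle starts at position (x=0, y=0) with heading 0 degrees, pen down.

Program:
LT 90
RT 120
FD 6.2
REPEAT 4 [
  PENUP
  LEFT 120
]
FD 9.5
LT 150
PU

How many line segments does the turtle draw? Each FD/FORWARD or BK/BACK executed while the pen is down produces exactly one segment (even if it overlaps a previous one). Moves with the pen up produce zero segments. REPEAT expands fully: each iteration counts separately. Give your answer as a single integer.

Executing turtle program step by step:
Start: pos=(0,0), heading=0, pen down
LT 90: heading 0 -> 90
RT 120: heading 90 -> 330
FD 6.2: (0,0) -> (5.369,-3.1) [heading=330, draw]
REPEAT 4 [
  -- iteration 1/4 --
  PU: pen up
  LT 120: heading 330 -> 90
  -- iteration 2/4 --
  PU: pen up
  LT 120: heading 90 -> 210
  -- iteration 3/4 --
  PU: pen up
  LT 120: heading 210 -> 330
  -- iteration 4/4 --
  PU: pen up
  LT 120: heading 330 -> 90
]
FD 9.5: (5.369,-3.1) -> (5.369,6.4) [heading=90, move]
LT 150: heading 90 -> 240
PU: pen up
Final: pos=(5.369,6.4), heading=240, 1 segment(s) drawn
Segments drawn: 1

Answer: 1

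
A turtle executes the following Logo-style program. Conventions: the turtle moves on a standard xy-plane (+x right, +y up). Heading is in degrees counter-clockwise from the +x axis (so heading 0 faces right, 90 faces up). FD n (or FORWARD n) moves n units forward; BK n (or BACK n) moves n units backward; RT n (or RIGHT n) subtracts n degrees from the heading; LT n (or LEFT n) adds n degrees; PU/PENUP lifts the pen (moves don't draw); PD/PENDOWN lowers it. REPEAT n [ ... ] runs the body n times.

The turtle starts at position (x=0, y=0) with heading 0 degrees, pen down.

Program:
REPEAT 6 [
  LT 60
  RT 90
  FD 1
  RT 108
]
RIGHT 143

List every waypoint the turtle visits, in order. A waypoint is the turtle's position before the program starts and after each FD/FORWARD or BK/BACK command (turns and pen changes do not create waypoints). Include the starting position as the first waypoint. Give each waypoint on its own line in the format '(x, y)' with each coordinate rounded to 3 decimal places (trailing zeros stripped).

Answer: (0, 0)
(0.866, -0.5)
(-0.112, -0.708)
(0.476, 0.101)
(0.58, -0.893)
(-0.163, -0.224)
(0.837, -0.224)

Derivation:
Executing turtle program step by step:
Start: pos=(0,0), heading=0, pen down
REPEAT 6 [
  -- iteration 1/6 --
  LT 60: heading 0 -> 60
  RT 90: heading 60 -> 330
  FD 1: (0,0) -> (0.866,-0.5) [heading=330, draw]
  RT 108: heading 330 -> 222
  -- iteration 2/6 --
  LT 60: heading 222 -> 282
  RT 90: heading 282 -> 192
  FD 1: (0.866,-0.5) -> (-0.112,-0.708) [heading=192, draw]
  RT 108: heading 192 -> 84
  -- iteration 3/6 --
  LT 60: heading 84 -> 144
  RT 90: heading 144 -> 54
  FD 1: (-0.112,-0.708) -> (0.476,0.101) [heading=54, draw]
  RT 108: heading 54 -> 306
  -- iteration 4/6 --
  LT 60: heading 306 -> 6
  RT 90: heading 6 -> 276
  FD 1: (0.476,0.101) -> (0.58,-0.893) [heading=276, draw]
  RT 108: heading 276 -> 168
  -- iteration 5/6 --
  LT 60: heading 168 -> 228
  RT 90: heading 228 -> 138
  FD 1: (0.58,-0.893) -> (-0.163,-0.224) [heading=138, draw]
  RT 108: heading 138 -> 30
  -- iteration 6/6 --
  LT 60: heading 30 -> 90
  RT 90: heading 90 -> 0
  FD 1: (-0.163,-0.224) -> (0.837,-0.224) [heading=0, draw]
  RT 108: heading 0 -> 252
]
RT 143: heading 252 -> 109
Final: pos=(0.837,-0.224), heading=109, 6 segment(s) drawn
Waypoints (7 total):
(0, 0)
(0.866, -0.5)
(-0.112, -0.708)
(0.476, 0.101)
(0.58, -0.893)
(-0.163, -0.224)
(0.837, -0.224)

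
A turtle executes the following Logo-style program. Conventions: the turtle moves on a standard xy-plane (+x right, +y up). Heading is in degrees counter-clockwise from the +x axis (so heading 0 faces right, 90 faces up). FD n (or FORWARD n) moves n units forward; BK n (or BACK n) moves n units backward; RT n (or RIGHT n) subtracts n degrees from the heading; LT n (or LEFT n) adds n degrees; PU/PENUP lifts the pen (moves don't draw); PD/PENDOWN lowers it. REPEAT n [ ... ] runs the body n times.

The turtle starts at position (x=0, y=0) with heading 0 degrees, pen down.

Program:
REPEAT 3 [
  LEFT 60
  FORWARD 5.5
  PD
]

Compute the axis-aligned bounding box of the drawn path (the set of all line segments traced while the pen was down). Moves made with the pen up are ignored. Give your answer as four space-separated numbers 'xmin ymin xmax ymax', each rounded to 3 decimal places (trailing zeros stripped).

Executing turtle program step by step:
Start: pos=(0,0), heading=0, pen down
REPEAT 3 [
  -- iteration 1/3 --
  LT 60: heading 0 -> 60
  FD 5.5: (0,0) -> (2.75,4.763) [heading=60, draw]
  PD: pen down
  -- iteration 2/3 --
  LT 60: heading 60 -> 120
  FD 5.5: (2.75,4.763) -> (0,9.526) [heading=120, draw]
  PD: pen down
  -- iteration 3/3 --
  LT 60: heading 120 -> 180
  FD 5.5: (0,9.526) -> (-5.5,9.526) [heading=180, draw]
  PD: pen down
]
Final: pos=(-5.5,9.526), heading=180, 3 segment(s) drawn

Segment endpoints: x in {-5.5, 0, 0, 2.75}, y in {0, 4.763, 9.526}
xmin=-5.5, ymin=0, xmax=2.75, ymax=9.526

Answer: -5.5 0 2.75 9.526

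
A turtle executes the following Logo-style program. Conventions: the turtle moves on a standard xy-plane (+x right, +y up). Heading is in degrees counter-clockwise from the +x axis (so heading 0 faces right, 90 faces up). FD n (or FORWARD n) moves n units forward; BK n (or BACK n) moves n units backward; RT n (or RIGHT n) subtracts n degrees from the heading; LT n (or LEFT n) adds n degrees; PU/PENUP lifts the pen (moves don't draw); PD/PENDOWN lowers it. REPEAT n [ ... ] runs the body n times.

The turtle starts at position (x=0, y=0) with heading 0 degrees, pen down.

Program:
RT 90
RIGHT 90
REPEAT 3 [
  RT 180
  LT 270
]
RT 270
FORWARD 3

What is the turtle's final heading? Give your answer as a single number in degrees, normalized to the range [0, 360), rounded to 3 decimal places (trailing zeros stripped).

Answer: 180

Derivation:
Executing turtle program step by step:
Start: pos=(0,0), heading=0, pen down
RT 90: heading 0 -> 270
RT 90: heading 270 -> 180
REPEAT 3 [
  -- iteration 1/3 --
  RT 180: heading 180 -> 0
  LT 270: heading 0 -> 270
  -- iteration 2/3 --
  RT 180: heading 270 -> 90
  LT 270: heading 90 -> 0
  -- iteration 3/3 --
  RT 180: heading 0 -> 180
  LT 270: heading 180 -> 90
]
RT 270: heading 90 -> 180
FD 3: (0,0) -> (-3,0) [heading=180, draw]
Final: pos=(-3,0), heading=180, 1 segment(s) drawn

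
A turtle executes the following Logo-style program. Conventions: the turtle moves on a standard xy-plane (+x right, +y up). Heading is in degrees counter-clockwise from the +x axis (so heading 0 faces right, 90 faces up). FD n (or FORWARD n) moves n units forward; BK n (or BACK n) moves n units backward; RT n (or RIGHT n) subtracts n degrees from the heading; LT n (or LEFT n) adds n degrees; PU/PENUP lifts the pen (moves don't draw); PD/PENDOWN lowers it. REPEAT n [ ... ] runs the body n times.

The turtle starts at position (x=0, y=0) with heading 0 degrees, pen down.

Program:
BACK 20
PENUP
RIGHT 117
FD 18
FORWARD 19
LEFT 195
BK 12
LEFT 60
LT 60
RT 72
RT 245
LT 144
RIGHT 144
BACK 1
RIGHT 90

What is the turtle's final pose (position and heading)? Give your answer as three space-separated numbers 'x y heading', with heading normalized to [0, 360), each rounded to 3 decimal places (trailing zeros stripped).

Executing turtle program step by step:
Start: pos=(0,0), heading=0, pen down
BK 20: (0,0) -> (-20,0) [heading=0, draw]
PU: pen up
RT 117: heading 0 -> 243
FD 18: (-20,0) -> (-28.172,-16.038) [heading=243, move]
FD 19: (-28.172,-16.038) -> (-36.798,-32.967) [heading=243, move]
LT 195: heading 243 -> 78
BK 12: (-36.798,-32.967) -> (-39.293,-44.705) [heading=78, move]
LT 60: heading 78 -> 138
LT 60: heading 138 -> 198
RT 72: heading 198 -> 126
RT 245: heading 126 -> 241
LT 144: heading 241 -> 25
RT 144: heading 25 -> 241
BK 1: (-39.293,-44.705) -> (-38.808,-43.83) [heading=241, move]
RT 90: heading 241 -> 151
Final: pos=(-38.808,-43.83), heading=151, 1 segment(s) drawn

Answer: -38.808 -43.83 151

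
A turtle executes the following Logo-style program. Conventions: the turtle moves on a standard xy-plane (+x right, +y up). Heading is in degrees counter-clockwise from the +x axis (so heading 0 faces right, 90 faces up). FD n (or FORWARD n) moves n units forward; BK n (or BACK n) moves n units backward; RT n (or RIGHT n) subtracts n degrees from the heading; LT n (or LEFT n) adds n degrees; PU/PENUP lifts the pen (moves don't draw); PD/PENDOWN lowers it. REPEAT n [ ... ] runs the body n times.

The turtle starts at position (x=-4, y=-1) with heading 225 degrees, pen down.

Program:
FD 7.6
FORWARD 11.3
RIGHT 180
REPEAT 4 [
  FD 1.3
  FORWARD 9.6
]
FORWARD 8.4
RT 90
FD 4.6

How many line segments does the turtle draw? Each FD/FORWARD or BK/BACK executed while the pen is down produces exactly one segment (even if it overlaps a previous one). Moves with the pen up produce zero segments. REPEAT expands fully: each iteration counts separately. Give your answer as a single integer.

Answer: 12

Derivation:
Executing turtle program step by step:
Start: pos=(-4,-1), heading=225, pen down
FD 7.6: (-4,-1) -> (-9.374,-6.374) [heading=225, draw]
FD 11.3: (-9.374,-6.374) -> (-17.364,-14.364) [heading=225, draw]
RT 180: heading 225 -> 45
REPEAT 4 [
  -- iteration 1/4 --
  FD 1.3: (-17.364,-14.364) -> (-16.445,-13.445) [heading=45, draw]
  FD 9.6: (-16.445,-13.445) -> (-9.657,-6.657) [heading=45, draw]
  -- iteration 2/4 --
  FD 1.3: (-9.657,-6.657) -> (-8.738,-5.738) [heading=45, draw]
  FD 9.6: (-8.738,-5.738) -> (-1.949,1.051) [heading=45, draw]
  -- iteration 3/4 --
  FD 1.3: (-1.949,1.051) -> (-1.03,1.97) [heading=45, draw]
  FD 9.6: (-1.03,1.97) -> (5.758,8.758) [heading=45, draw]
  -- iteration 4/4 --
  FD 1.3: (5.758,8.758) -> (6.677,9.677) [heading=45, draw]
  FD 9.6: (6.677,9.677) -> (13.466,16.466) [heading=45, draw]
]
FD 8.4: (13.466,16.466) -> (19.405,22.405) [heading=45, draw]
RT 90: heading 45 -> 315
FD 4.6: (19.405,22.405) -> (22.658,19.153) [heading=315, draw]
Final: pos=(22.658,19.153), heading=315, 12 segment(s) drawn
Segments drawn: 12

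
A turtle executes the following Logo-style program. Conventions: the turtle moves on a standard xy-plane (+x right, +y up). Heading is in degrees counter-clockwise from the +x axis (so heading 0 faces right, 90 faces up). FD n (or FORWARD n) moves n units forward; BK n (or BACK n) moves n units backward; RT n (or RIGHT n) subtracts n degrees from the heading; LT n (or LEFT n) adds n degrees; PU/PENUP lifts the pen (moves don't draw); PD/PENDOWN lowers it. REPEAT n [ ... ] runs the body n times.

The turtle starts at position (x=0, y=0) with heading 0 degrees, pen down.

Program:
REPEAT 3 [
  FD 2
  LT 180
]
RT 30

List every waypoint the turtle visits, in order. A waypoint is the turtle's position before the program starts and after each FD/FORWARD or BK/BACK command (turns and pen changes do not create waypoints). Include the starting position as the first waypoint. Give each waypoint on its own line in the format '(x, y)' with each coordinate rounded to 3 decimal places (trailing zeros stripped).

Executing turtle program step by step:
Start: pos=(0,0), heading=0, pen down
REPEAT 3 [
  -- iteration 1/3 --
  FD 2: (0,0) -> (2,0) [heading=0, draw]
  LT 180: heading 0 -> 180
  -- iteration 2/3 --
  FD 2: (2,0) -> (0,0) [heading=180, draw]
  LT 180: heading 180 -> 0
  -- iteration 3/3 --
  FD 2: (0,0) -> (2,0) [heading=0, draw]
  LT 180: heading 0 -> 180
]
RT 30: heading 180 -> 150
Final: pos=(2,0), heading=150, 3 segment(s) drawn
Waypoints (4 total):
(0, 0)
(2, 0)
(0, 0)
(2, 0)

Answer: (0, 0)
(2, 0)
(0, 0)
(2, 0)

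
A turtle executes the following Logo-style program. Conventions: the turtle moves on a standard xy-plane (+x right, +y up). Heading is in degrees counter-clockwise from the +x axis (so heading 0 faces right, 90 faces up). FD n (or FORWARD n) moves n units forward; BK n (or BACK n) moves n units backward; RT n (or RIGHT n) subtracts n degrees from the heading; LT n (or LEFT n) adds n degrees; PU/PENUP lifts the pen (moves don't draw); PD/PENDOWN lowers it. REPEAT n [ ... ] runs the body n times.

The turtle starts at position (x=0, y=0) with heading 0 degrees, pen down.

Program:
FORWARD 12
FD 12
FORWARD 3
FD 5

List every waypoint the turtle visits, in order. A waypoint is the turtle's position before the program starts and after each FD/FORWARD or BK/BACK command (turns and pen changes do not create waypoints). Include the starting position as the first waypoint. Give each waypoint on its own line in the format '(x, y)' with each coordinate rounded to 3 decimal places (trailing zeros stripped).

Answer: (0, 0)
(12, 0)
(24, 0)
(27, 0)
(32, 0)

Derivation:
Executing turtle program step by step:
Start: pos=(0,0), heading=0, pen down
FD 12: (0,0) -> (12,0) [heading=0, draw]
FD 12: (12,0) -> (24,0) [heading=0, draw]
FD 3: (24,0) -> (27,0) [heading=0, draw]
FD 5: (27,0) -> (32,0) [heading=0, draw]
Final: pos=(32,0), heading=0, 4 segment(s) drawn
Waypoints (5 total):
(0, 0)
(12, 0)
(24, 0)
(27, 0)
(32, 0)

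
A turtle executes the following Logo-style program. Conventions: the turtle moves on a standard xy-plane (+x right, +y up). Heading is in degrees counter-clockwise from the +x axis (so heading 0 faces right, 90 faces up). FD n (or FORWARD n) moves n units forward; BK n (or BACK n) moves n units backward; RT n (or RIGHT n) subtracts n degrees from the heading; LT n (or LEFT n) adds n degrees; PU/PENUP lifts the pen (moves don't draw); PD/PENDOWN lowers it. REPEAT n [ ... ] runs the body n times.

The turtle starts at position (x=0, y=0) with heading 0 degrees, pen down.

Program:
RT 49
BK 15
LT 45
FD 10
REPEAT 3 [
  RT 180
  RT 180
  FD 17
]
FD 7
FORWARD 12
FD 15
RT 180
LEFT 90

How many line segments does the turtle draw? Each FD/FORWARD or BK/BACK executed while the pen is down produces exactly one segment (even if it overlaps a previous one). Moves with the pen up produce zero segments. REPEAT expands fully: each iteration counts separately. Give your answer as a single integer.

Answer: 8

Derivation:
Executing turtle program step by step:
Start: pos=(0,0), heading=0, pen down
RT 49: heading 0 -> 311
BK 15: (0,0) -> (-9.841,11.321) [heading=311, draw]
LT 45: heading 311 -> 356
FD 10: (-9.841,11.321) -> (0.135,10.623) [heading=356, draw]
REPEAT 3 [
  -- iteration 1/3 --
  RT 180: heading 356 -> 176
  RT 180: heading 176 -> 356
  FD 17: (0.135,10.623) -> (17.093,9.437) [heading=356, draw]
  -- iteration 2/3 --
  RT 180: heading 356 -> 176
  RT 180: heading 176 -> 356
  FD 17: (17.093,9.437) -> (34.052,8.251) [heading=356, draw]
  -- iteration 3/3 --
  RT 180: heading 356 -> 176
  RT 180: heading 176 -> 356
  FD 17: (34.052,8.251) -> (51.011,7.065) [heading=356, draw]
]
FD 7: (51.011,7.065) -> (57.993,6.577) [heading=356, draw]
FD 12: (57.993,6.577) -> (69.964,5.74) [heading=356, draw]
FD 15: (69.964,5.74) -> (84.928,4.694) [heading=356, draw]
RT 180: heading 356 -> 176
LT 90: heading 176 -> 266
Final: pos=(84.928,4.694), heading=266, 8 segment(s) drawn
Segments drawn: 8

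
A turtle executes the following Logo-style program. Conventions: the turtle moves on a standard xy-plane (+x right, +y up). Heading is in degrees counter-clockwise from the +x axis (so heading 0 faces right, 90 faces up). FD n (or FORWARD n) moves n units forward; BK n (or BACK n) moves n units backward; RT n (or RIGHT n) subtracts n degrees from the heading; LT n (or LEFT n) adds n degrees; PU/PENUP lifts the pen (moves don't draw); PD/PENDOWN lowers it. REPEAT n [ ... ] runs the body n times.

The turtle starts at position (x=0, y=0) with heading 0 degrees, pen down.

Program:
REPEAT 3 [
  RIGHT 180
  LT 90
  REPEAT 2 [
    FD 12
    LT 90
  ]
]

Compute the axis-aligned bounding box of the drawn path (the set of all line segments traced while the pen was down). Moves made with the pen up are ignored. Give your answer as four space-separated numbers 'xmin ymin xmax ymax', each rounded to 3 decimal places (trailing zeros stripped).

Executing turtle program step by step:
Start: pos=(0,0), heading=0, pen down
REPEAT 3 [
  -- iteration 1/3 --
  RT 180: heading 0 -> 180
  LT 90: heading 180 -> 270
  REPEAT 2 [
    -- iteration 1/2 --
    FD 12: (0,0) -> (0,-12) [heading=270, draw]
    LT 90: heading 270 -> 0
    -- iteration 2/2 --
    FD 12: (0,-12) -> (12,-12) [heading=0, draw]
    LT 90: heading 0 -> 90
  ]
  -- iteration 2/3 --
  RT 180: heading 90 -> 270
  LT 90: heading 270 -> 0
  REPEAT 2 [
    -- iteration 1/2 --
    FD 12: (12,-12) -> (24,-12) [heading=0, draw]
    LT 90: heading 0 -> 90
    -- iteration 2/2 --
    FD 12: (24,-12) -> (24,0) [heading=90, draw]
    LT 90: heading 90 -> 180
  ]
  -- iteration 3/3 --
  RT 180: heading 180 -> 0
  LT 90: heading 0 -> 90
  REPEAT 2 [
    -- iteration 1/2 --
    FD 12: (24,0) -> (24,12) [heading=90, draw]
    LT 90: heading 90 -> 180
    -- iteration 2/2 --
    FD 12: (24,12) -> (12,12) [heading=180, draw]
    LT 90: heading 180 -> 270
  ]
]
Final: pos=(12,12), heading=270, 6 segment(s) drawn

Segment endpoints: x in {0, 0, 12, 24}, y in {-12, 0, 12, 12}
xmin=0, ymin=-12, xmax=24, ymax=12

Answer: 0 -12 24 12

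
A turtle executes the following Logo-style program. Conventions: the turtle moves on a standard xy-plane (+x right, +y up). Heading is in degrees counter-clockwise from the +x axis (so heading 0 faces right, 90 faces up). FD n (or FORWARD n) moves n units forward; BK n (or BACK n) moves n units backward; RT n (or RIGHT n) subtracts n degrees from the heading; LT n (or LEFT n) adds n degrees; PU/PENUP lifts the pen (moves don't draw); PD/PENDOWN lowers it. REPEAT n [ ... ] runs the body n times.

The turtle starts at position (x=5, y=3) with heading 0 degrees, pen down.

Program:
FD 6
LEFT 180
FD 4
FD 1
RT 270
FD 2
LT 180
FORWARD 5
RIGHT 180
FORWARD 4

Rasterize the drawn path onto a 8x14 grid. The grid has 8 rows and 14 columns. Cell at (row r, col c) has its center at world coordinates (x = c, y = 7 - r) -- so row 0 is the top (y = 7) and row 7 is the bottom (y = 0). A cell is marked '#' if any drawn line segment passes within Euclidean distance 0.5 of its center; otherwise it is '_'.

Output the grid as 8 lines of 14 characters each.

Segment 0: (5,3) -> (11,3)
Segment 1: (11,3) -> (7,3)
Segment 2: (7,3) -> (6,3)
Segment 3: (6,3) -> (6,1)
Segment 4: (6,1) -> (6,6)
Segment 5: (6,6) -> (6,2)

Answer: ______________
______#_______
______#_______
______#_______
_____#######__
______#_______
______#_______
______________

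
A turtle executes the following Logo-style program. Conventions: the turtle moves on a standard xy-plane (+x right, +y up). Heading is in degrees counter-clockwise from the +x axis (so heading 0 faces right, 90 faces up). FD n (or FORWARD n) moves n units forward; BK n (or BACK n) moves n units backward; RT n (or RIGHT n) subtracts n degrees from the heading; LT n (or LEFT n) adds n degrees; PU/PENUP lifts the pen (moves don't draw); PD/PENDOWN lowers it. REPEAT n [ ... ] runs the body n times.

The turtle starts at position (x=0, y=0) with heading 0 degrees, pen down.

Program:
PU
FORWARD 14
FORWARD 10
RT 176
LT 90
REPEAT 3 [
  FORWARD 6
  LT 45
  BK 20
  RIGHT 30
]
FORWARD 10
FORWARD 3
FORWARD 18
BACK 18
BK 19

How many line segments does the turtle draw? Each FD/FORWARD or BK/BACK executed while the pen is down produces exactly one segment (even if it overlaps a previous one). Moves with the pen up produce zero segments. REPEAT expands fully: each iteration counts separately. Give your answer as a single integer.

Answer: 0

Derivation:
Executing turtle program step by step:
Start: pos=(0,0), heading=0, pen down
PU: pen up
FD 14: (0,0) -> (14,0) [heading=0, move]
FD 10: (14,0) -> (24,0) [heading=0, move]
RT 176: heading 0 -> 184
LT 90: heading 184 -> 274
REPEAT 3 [
  -- iteration 1/3 --
  FD 6: (24,0) -> (24.419,-5.985) [heading=274, move]
  LT 45: heading 274 -> 319
  BK 20: (24.419,-5.985) -> (9.324,7.136) [heading=319, move]
  RT 30: heading 319 -> 289
  -- iteration 2/3 --
  FD 6: (9.324,7.136) -> (11.278,1.463) [heading=289, move]
  LT 45: heading 289 -> 334
  BK 20: (11.278,1.463) -> (-6.698,10.23) [heading=334, move]
  RT 30: heading 334 -> 304
  -- iteration 3/3 --
  FD 6: (-6.698,10.23) -> (-3.343,5.256) [heading=304, move]
  LT 45: heading 304 -> 349
  BK 20: (-3.343,5.256) -> (-22.976,9.072) [heading=349, move]
  RT 30: heading 349 -> 319
]
FD 10: (-22.976,9.072) -> (-15.428,2.511) [heading=319, move]
FD 3: (-15.428,2.511) -> (-13.164,0.543) [heading=319, move]
FD 18: (-13.164,0.543) -> (0.42,-11.266) [heading=319, move]
BK 18: (0.42,-11.266) -> (-13.164,0.543) [heading=319, move]
BK 19: (-13.164,0.543) -> (-27.504,13.008) [heading=319, move]
Final: pos=(-27.504,13.008), heading=319, 0 segment(s) drawn
Segments drawn: 0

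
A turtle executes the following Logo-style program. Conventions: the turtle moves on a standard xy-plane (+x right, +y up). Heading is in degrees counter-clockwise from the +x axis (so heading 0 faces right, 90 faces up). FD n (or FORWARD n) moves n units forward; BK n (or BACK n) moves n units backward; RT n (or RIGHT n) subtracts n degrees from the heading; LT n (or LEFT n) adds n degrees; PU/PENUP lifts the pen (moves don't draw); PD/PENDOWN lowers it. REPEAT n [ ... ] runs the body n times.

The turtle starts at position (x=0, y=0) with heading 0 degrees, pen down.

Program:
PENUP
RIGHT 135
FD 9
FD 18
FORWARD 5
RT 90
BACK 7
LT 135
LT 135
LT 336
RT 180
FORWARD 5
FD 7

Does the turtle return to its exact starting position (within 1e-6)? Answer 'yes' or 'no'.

Executing turtle program step by step:
Start: pos=(0,0), heading=0, pen down
PU: pen up
RT 135: heading 0 -> 225
FD 9: (0,0) -> (-6.364,-6.364) [heading=225, move]
FD 18: (-6.364,-6.364) -> (-19.092,-19.092) [heading=225, move]
FD 5: (-19.092,-19.092) -> (-22.627,-22.627) [heading=225, move]
RT 90: heading 225 -> 135
BK 7: (-22.627,-22.627) -> (-17.678,-27.577) [heading=135, move]
LT 135: heading 135 -> 270
LT 135: heading 270 -> 45
LT 336: heading 45 -> 21
RT 180: heading 21 -> 201
FD 5: (-17.678,-27.577) -> (-22.346,-29.369) [heading=201, move]
FD 7: (-22.346,-29.369) -> (-28.881,-31.878) [heading=201, move]
Final: pos=(-28.881,-31.878), heading=201, 0 segment(s) drawn

Start position: (0, 0)
Final position: (-28.881, -31.878)
Distance = 43.015; >= 1e-6 -> NOT closed

Answer: no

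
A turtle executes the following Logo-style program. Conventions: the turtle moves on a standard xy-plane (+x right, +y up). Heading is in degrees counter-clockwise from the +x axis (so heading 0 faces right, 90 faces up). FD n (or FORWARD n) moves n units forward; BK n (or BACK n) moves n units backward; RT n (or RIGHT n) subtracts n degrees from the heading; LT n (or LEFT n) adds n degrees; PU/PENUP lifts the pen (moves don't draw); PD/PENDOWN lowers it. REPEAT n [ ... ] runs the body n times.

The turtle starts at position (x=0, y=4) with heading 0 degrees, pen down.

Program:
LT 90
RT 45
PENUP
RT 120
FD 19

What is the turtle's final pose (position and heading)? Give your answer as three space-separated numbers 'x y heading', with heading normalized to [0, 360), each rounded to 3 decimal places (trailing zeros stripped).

Executing turtle program step by step:
Start: pos=(0,4), heading=0, pen down
LT 90: heading 0 -> 90
RT 45: heading 90 -> 45
PU: pen up
RT 120: heading 45 -> 285
FD 19: (0,4) -> (4.918,-14.353) [heading=285, move]
Final: pos=(4.918,-14.353), heading=285, 0 segment(s) drawn

Answer: 4.918 -14.353 285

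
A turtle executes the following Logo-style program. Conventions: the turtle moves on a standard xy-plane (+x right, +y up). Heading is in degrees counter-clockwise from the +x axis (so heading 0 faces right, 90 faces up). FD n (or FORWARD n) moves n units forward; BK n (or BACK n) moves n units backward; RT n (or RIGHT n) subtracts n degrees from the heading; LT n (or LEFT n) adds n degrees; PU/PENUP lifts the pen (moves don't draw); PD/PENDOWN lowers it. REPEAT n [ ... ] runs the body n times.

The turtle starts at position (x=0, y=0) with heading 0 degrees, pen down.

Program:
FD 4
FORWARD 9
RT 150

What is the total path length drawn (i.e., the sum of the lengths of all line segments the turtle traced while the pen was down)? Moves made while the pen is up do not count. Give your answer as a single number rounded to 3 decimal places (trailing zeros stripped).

Answer: 13

Derivation:
Executing turtle program step by step:
Start: pos=(0,0), heading=0, pen down
FD 4: (0,0) -> (4,0) [heading=0, draw]
FD 9: (4,0) -> (13,0) [heading=0, draw]
RT 150: heading 0 -> 210
Final: pos=(13,0), heading=210, 2 segment(s) drawn

Segment lengths:
  seg 1: (0,0) -> (4,0), length = 4
  seg 2: (4,0) -> (13,0), length = 9
Total = 13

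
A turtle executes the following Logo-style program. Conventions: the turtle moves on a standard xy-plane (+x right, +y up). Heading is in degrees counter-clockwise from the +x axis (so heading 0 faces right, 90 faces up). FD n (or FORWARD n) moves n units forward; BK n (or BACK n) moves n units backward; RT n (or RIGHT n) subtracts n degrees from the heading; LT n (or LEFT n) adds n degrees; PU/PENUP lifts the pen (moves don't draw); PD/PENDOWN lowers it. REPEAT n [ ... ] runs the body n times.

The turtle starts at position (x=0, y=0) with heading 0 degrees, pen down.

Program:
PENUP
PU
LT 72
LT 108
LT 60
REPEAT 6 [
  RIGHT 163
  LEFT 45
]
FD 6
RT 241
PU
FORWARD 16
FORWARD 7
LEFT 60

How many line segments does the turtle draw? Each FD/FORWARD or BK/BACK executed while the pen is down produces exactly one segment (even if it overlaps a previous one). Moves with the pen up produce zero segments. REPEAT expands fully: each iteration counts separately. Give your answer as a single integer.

Answer: 0

Derivation:
Executing turtle program step by step:
Start: pos=(0,0), heading=0, pen down
PU: pen up
PU: pen up
LT 72: heading 0 -> 72
LT 108: heading 72 -> 180
LT 60: heading 180 -> 240
REPEAT 6 [
  -- iteration 1/6 --
  RT 163: heading 240 -> 77
  LT 45: heading 77 -> 122
  -- iteration 2/6 --
  RT 163: heading 122 -> 319
  LT 45: heading 319 -> 4
  -- iteration 3/6 --
  RT 163: heading 4 -> 201
  LT 45: heading 201 -> 246
  -- iteration 4/6 --
  RT 163: heading 246 -> 83
  LT 45: heading 83 -> 128
  -- iteration 5/6 --
  RT 163: heading 128 -> 325
  LT 45: heading 325 -> 10
  -- iteration 6/6 --
  RT 163: heading 10 -> 207
  LT 45: heading 207 -> 252
]
FD 6: (0,0) -> (-1.854,-5.706) [heading=252, move]
RT 241: heading 252 -> 11
PU: pen up
FD 16: (-1.854,-5.706) -> (13.852,-2.653) [heading=11, move]
FD 7: (13.852,-2.653) -> (20.723,-1.318) [heading=11, move]
LT 60: heading 11 -> 71
Final: pos=(20.723,-1.318), heading=71, 0 segment(s) drawn
Segments drawn: 0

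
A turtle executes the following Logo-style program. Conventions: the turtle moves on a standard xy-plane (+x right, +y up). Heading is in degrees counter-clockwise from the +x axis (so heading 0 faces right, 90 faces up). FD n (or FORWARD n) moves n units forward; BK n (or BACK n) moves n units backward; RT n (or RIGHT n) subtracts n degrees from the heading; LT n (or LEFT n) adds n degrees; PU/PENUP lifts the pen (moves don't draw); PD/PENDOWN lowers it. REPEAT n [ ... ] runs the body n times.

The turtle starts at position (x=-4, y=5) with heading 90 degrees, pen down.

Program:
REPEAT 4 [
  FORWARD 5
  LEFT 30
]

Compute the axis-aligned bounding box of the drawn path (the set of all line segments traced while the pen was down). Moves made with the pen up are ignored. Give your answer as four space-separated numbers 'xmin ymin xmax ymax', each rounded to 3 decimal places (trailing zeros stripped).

Executing turtle program step by step:
Start: pos=(-4,5), heading=90, pen down
REPEAT 4 [
  -- iteration 1/4 --
  FD 5: (-4,5) -> (-4,10) [heading=90, draw]
  LT 30: heading 90 -> 120
  -- iteration 2/4 --
  FD 5: (-4,10) -> (-6.5,14.33) [heading=120, draw]
  LT 30: heading 120 -> 150
  -- iteration 3/4 --
  FD 5: (-6.5,14.33) -> (-10.83,16.83) [heading=150, draw]
  LT 30: heading 150 -> 180
  -- iteration 4/4 --
  FD 5: (-10.83,16.83) -> (-15.83,16.83) [heading=180, draw]
  LT 30: heading 180 -> 210
]
Final: pos=(-15.83,16.83), heading=210, 4 segment(s) drawn

Segment endpoints: x in {-15.83, -10.83, -6.5, -4, -4}, y in {5, 10, 14.33, 16.83}
xmin=-15.83, ymin=5, xmax=-4, ymax=16.83

Answer: -15.83 5 -4 16.83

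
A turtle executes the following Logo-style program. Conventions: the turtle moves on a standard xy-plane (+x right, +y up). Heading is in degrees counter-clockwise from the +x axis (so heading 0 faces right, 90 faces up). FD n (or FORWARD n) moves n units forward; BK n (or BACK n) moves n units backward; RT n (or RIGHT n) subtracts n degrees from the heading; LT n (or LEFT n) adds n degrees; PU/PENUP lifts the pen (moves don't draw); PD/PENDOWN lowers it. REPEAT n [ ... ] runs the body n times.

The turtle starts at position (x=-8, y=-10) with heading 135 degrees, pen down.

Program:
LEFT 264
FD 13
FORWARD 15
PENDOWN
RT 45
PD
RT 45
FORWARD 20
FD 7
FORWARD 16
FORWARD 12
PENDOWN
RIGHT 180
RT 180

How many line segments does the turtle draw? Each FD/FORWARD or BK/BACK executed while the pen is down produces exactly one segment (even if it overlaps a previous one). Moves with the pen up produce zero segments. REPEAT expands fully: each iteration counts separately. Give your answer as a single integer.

Executing turtle program step by step:
Start: pos=(-8,-10), heading=135, pen down
LT 264: heading 135 -> 39
FD 13: (-8,-10) -> (2.103,-1.819) [heading=39, draw]
FD 15: (2.103,-1.819) -> (13.76,7.621) [heading=39, draw]
PD: pen down
RT 45: heading 39 -> 354
PD: pen down
RT 45: heading 354 -> 309
FD 20: (13.76,7.621) -> (26.346,-7.922) [heading=309, draw]
FD 7: (26.346,-7.922) -> (30.752,-13.362) [heading=309, draw]
FD 16: (30.752,-13.362) -> (40.821,-25.796) [heading=309, draw]
FD 12: (40.821,-25.796) -> (48.373,-35.122) [heading=309, draw]
PD: pen down
RT 180: heading 309 -> 129
RT 180: heading 129 -> 309
Final: pos=(48.373,-35.122), heading=309, 6 segment(s) drawn
Segments drawn: 6

Answer: 6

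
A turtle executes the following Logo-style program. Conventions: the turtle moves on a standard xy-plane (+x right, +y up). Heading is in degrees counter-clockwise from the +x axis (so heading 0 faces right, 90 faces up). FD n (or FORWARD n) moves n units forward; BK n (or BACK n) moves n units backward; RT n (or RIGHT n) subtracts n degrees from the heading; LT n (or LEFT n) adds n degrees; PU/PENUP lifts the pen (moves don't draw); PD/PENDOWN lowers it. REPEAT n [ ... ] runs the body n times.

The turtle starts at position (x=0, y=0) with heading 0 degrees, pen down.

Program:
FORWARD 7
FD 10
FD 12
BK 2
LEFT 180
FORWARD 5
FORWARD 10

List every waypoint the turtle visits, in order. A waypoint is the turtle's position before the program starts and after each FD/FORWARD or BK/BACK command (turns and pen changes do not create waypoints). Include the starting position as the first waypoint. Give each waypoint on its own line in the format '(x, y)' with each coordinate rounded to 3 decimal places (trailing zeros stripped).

Answer: (0, 0)
(7, 0)
(17, 0)
(29, 0)
(27, 0)
(22, 0)
(12, 0)

Derivation:
Executing turtle program step by step:
Start: pos=(0,0), heading=0, pen down
FD 7: (0,0) -> (7,0) [heading=0, draw]
FD 10: (7,0) -> (17,0) [heading=0, draw]
FD 12: (17,0) -> (29,0) [heading=0, draw]
BK 2: (29,0) -> (27,0) [heading=0, draw]
LT 180: heading 0 -> 180
FD 5: (27,0) -> (22,0) [heading=180, draw]
FD 10: (22,0) -> (12,0) [heading=180, draw]
Final: pos=(12,0), heading=180, 6 segment(s) drawn
Waypoints (7 total):
(0, 0)
(7, 0)
(17, 0)
(29, 0)
(27, 0)
(22, 0)
(12, 0)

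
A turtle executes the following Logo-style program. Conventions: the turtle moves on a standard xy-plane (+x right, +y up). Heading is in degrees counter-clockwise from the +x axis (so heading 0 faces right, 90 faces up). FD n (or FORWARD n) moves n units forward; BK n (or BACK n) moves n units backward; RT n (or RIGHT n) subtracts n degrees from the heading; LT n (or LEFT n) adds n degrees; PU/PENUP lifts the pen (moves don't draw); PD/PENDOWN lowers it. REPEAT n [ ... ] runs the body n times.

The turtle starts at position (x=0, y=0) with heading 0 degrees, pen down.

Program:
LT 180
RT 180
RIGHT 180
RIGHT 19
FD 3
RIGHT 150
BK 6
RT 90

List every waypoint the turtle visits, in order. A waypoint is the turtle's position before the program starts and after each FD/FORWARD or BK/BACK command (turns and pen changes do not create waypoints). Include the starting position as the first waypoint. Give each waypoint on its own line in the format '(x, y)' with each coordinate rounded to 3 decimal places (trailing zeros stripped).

Answer: (0, 0)
(-2.837, 0.977)
(-8.726, -0.168)

Derivation:
Executing turtle program step by step:
Start: pos=(0,0), heading=0, pen down
LT 180: heading 0 -> 180
RT 180: heading 180 -> 0
RT 180: heading 0 -> 180
RT 19: heading 180 -> 161
FD 3: (0,0) -> (-2.837,0.977) [heading=161, draw]
RT 150: heading 161 -> 11
BK 6: (-2.837,0.977) -> (-8.726,-0.168) [heading=11, draw]
RT 90: heading 11 -> 281
Final: pos=(-8.726,-0.168), heading=281, 2 segment(s) drawn
Waypoints (3 total):
(0, 0)
(-2.837, 0.977)
(-8.726, -0.168)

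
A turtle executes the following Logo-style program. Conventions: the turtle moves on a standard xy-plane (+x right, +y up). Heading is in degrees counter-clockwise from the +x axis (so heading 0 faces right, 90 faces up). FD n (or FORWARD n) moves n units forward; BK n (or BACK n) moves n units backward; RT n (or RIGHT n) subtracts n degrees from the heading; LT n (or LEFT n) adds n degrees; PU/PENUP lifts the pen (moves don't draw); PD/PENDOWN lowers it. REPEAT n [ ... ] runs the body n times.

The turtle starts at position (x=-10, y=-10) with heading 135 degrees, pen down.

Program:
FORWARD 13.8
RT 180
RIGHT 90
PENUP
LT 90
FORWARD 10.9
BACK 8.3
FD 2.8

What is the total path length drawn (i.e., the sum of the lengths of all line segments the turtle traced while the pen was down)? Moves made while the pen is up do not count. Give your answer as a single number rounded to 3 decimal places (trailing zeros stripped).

Answer: 13.8

Derivation:
Executing turtle program step by step:
Start: pos=(-10,-10), heading=135, pen down
FD 13.8: (-10,-10) -> (-19.758,-0.242) [heading=135, draw]
RT 180: heading 135 -> 315
RT 90: heading 315 -> 225
PU: pen up
LT 90: heading 225 -> 315
FD 10.9: (-19.758,-0.242) -> (-12.051,-7.949) [heading=315, move]
BK 8.3: (-12.051,-7.949) -> (-17.92,-2.08) [heading=315, move]
FD 2.8: (-17.92,-2.08) -> (-15.94,-4.06) [heading=315, move]
Final: pos=(-15.94,-4.06), heading=315, 1 segment(s) drawn

Segment lengths:
  seg 1: (-10,-10) -> (-19.758,-0.242), length = 13.8
Total = 13.8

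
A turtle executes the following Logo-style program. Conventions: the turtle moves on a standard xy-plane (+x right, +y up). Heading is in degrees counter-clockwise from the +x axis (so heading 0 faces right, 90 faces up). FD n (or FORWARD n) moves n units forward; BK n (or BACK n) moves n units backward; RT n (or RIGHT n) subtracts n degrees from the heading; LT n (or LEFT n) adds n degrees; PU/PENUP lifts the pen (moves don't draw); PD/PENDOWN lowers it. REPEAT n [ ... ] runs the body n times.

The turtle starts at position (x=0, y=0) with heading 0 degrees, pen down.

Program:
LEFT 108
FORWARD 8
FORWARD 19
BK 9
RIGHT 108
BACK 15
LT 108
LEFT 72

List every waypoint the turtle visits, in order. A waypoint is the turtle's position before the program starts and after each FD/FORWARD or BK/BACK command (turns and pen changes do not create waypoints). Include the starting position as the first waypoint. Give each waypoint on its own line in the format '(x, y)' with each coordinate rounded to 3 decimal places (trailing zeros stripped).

Executing turtle program step by step:
Start: pos=(0,0), heading=0, pen down
LT 108: heading 0 -> 108
FD 8: (0,0) -> (-2.472,7.608) [heading=108, draw]
FD 19: (-2.472,7.608) -> (-8.343,25.679) [heading=108, draw]
BK 9: (-8.343,25.679) -> (-5.562,17.119) [heading=108, draw]
RT 108: heading 108 -> 0
BK 15: (-5.562,17.119) -> (-20.562,17.119) [heading=0, draw]
LT 108: heading 0 -> 108
LT 72: heading 108 -> 180
Final: pos=(-20.562,17.119), heading=180, 4 segment(s) drawn
Waypoints (5 total):
(0, 0)
(-2.472, 7.608)
(-8.343, 25.679)
(-5.562, 17.119)
(-20.562, 17.119)

Answer: (0, 0)
(-2.472, 7.608)
(-8.343, 25.679)
(-5.562, 17.119)
(-20.562, 17.119)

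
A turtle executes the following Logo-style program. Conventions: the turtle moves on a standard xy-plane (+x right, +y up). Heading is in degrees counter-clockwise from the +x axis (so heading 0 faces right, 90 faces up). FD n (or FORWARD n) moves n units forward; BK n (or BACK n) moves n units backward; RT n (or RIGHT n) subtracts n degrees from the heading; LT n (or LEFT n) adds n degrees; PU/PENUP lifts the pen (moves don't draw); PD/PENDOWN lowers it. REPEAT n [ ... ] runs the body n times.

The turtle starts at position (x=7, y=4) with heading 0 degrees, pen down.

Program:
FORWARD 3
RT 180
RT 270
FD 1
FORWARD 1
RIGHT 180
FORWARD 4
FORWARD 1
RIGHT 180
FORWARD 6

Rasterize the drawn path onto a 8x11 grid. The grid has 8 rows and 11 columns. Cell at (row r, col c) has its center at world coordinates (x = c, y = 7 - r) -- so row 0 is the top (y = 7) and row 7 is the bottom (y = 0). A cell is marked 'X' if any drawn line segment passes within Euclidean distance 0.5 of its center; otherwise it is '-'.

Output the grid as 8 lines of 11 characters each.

Answer: ----------X
----------X
----------X
-------XXXX
----------X
----------X
----------X
-----------

Derivation:
Segment 0: (7,4) -> (10,4)
Segment 1: (10,4) -> (10,3)
Segment 2: (10,3) -> (10,2)
Segment 3: (10,2) -> (10,6)
Segment 4: (10,6) -> (10,7)
Segment 5: (10,7) -> (10,1)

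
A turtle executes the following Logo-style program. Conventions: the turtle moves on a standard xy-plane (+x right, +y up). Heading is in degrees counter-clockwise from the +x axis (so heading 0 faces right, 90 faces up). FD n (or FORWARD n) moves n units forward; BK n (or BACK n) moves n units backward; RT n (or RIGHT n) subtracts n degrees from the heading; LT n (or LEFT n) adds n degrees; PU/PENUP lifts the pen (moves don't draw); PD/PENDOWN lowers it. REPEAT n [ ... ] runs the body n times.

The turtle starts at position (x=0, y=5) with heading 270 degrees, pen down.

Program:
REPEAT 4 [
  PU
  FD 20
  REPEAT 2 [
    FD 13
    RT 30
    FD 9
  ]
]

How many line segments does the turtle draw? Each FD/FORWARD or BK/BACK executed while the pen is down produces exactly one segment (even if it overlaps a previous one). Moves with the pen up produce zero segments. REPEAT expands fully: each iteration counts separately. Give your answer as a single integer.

Answer: 0

Derivation:
Executing turtle program step by step:
Start: pos=(0,5), heading=270, pen down
REPEAT 4 [
  -- iteration 1/4 --
  PU: pen up
  FD 20: (0,5) -> (0,-15) [heading=270, move]
  REPEAT 2 [
    -- iteration 1/2 --
    FD 13: (0,-15) -> (0,-28) [heading=270, move]
    RT 30: heading 270 -> 240
    FD 9: (0,-28) -> (-4.5,-35.794) [heading=240, move]
    -- iteration 2/2 --
    FD 13: (-4.5,-35.794) -> (-11,-47.053) [heading=240, move]
    RT 30: heading 240 -> 210
    FD 9: (-11,-47.053) -> (-18.794,-51.553) [heading=210, move]
  ]
  -- iteration 2/4 --
  PU: pen up
  FD 20: (-18.794,-51.553) -> (-36.115,-61.553) [heading=210, move]
  REPEAT 2 [
    -- iteration 1/2 --
    FD 13: (-36.115,-61.553) -> (-47.373,-68.053) [heading=210, move]
    RT 30: heading 210 -> 180
    FD 9: (-47.373,-68.053) -> (-56.373,-68.053) [heading=180, move]
    -- iteration 2/2 --
    FD 13: (-56.373,-68.053) -> (-69.373,-68.053) [heading=180, move]
    RT 30: heading 180 -> 150
    FD 9: (-69.373,-68.053) -> (-77.167,-63.553) [heading=150, move]
  ]
  -- iteration 3/4 --
  PU: pen up
  FD 20: (-77.167,-63.553) -> (-94.488,-53.553) [heading=150, move]
  REPEAT 2 [
    -- iteration 1/2 --
    FD 13: (-94.488,-53.553) -> (-105.746,-47.053) [heading=150, move]
    RT 30: heading 150 -> 120
    FD 9: (-105.746,-47.053) -> (-110.246,-39.258) [heading=120, move]
    -- iteration 2/2 --
    FD 13: (-110.246,-39.258) -> (-116.746,-28) [heading=120, move]
    RT 30: heading 120 -> 90
    FD 9: (-116.746,-28) -> (-116.746,-19) [heading=90, move]
  ]
  -- iteration 4/4 --
  PU: pen up
  FD 20: (-116.746,-19) -> (-116.746,1) [heading=90, move]
  REPEAT 2 [
    -- iteration 1/2 --
    FD 13: (-116.746,1) -> (-116.746,14) [heading=90, move]
    RT 30: heading 90 -> 60
    FD 9: (-116.746,14) -> (-112.246,21.794) [heading=60, move]
    -- iteration 2/2 --
    FD 13: (-112.246,21.794) -> (-105.746,33.053) [heading=60, move]
    RT 30: heading 60 -> 30
    FD 9: (-105.746,33.053) -> (-97.952,37.553) [heading=30, move]
  ]
]
Final: pos=(-97.952,37.553), heading=30, 0 segment(s) drawn
Segments drawn: 0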